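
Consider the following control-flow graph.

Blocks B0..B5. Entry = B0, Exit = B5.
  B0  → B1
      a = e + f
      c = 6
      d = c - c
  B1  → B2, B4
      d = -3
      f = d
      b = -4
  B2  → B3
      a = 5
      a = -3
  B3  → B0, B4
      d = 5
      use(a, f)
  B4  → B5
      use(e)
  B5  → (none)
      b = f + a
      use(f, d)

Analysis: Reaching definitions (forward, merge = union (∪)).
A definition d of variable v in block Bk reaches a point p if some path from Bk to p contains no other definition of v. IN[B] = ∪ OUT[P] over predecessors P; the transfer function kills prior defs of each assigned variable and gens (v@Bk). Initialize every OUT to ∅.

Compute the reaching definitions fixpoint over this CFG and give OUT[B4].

Answer: {a@B0, a@B2, b@B1, c@B0, d@B1, d@B3, f@B1}

Trace:
Per-block solution:
  B0:  IN={a@B2, b@B1, c@B0, d@B3, f@B1}  OUT={a@B0, b@B1, c@B0, d@B0, f@B1}
  B1:  IN={a@B0, b@B1, c@B0, d@B0, f@B1}  OUT={a@B0, b@B1, c@B0, d@B1, f@B1}
  B2:  IN={a@B0, b@B1, c@B0, d@B1, f@B1}  OUT={a@B2, b@B1, c@B0, d@B1, f@B1}
  B3:  IN={a@B2, b@B1, c@B0, d@B1, f@B1}  OUT={a@B2, b@B1, c@B0, d@B3, f@B1}
  B4:  IN={a@B0, a@B2, b@B1, c@B0, d@B1, d@B3, f@B1}  OUT={a@B0, a@B2, b@B1, c@B0, d@B1, d@B3, f@B1}
  B5:  IN={a@B0, a@B2, b@B1, c@B0, d@B1, d@B3, f@B1}  OUT={a@B0, a@B2, b@B5, c@B0, d@B1, d@B3, f@B1}

Merge at B4: IN[B4] = OUT[B1] ⊔ OUT[B3] = {a@B0, a@B2, b@B1, c@B0, d@B1, d@B3, f@B1}
Applying B4's transfer function to that IN value gives OUT[B4] (row B4 above).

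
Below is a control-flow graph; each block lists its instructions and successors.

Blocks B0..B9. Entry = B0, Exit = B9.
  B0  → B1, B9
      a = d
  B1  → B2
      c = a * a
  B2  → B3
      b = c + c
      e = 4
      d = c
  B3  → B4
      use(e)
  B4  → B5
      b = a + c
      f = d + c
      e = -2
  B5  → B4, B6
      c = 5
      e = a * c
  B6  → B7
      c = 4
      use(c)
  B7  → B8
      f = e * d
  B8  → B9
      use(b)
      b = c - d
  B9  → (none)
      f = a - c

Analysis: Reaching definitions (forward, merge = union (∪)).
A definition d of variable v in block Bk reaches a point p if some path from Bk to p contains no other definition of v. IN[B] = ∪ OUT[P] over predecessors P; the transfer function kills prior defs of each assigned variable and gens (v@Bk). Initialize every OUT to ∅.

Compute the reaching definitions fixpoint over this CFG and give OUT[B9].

Answer: {a@B0, b@B8, c@B6, d@B2, e@B5, f@B9}

Derivation:
Per-block solution:
  B0: | IN={} | OUT={a@B0}
  B1: | IN={a@B0} | OUT={a@B0, c@B1}
  B2: | IN={a@B0, c@B1} | OUT={a@B0, b@B2, c@B1, d@B2, e@B2}
  B3: | IN={a@B0, b@B2, c@B1, d@B2, e@B2} | OUT={a@B0, b@B2, c@B1, d@B2, e@B2}
  B4: | IN={a@B0, b@B2, b@B4, c@B1, c@B5, d@B2, e@B2, e@B5, f@B4} | OUT={a@B0, b@B4, c@B1, c@B5, d@B2, e@B4, f@B4}
  B5: | IN={a@B0, b@B4, c@B1, c@B5, d@B2, e@B4, f@B4} | OUT={a@B0, b@B4, c@B5, d@B2, e@B5, f@B4}
  B6: | IN={a@B0, b@B4, c@B5, d@B2, e@B5, f@B4} | OUT={a@B0, b@B4, c@B6, d@B2, e@B5, f@B4}
  B7: | IN={a@B0, b@B4, c@B6, d@B2, e@B5, f@B4} | OUT={a@B0, b@B4, c@B6, d@B2, e@B5, f@B7}
  B8: | IN={a@B0, b@B4, c@B6, d@B2, e@B5, f@B7} | OUT={a@B0, b@B8, c@B6, d@B2, e@B5, f@B7}
  B9: | IN={a@B0, b@B8, c@B6, d@B2, e@B5, f@B7} | OUT={a@B0, b@B8, c@B6, d@B2, e@B5, f@B9}

Merge at B9: IN[B9] = OUT[B0] ⊔ OUT[B8] = {a@B0, b@B8, c@B6, d@B2, e@B5, f@B7}
Applying B9's transfer function to that IN value gives OUT[B9] (row B9 above).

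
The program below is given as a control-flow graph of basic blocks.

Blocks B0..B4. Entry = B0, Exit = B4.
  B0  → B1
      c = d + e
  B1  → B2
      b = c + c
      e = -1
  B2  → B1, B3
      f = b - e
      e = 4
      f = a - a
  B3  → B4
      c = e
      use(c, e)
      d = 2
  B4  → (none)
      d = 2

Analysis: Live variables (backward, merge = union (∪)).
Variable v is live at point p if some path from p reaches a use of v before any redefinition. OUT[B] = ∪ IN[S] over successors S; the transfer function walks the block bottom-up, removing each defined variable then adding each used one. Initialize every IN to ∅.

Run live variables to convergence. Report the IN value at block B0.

Fixpoint table:
  B0: | IN={a, d, e} | OUT={a, c}
  B1: | IN={a, c} | OUT={a, b, c, e}
  B2: | IN={a, b, c, e} | OUT={a, c, e}
  B3: | IN={e} | OUT={}
  B4: | IN={} | OUT={}

Merge at B0: OUT[B0] = IN[B1] = {a, c}
Applying B0's transfer function to that OUT value gives IN[B0] (row B0 above).

Answer: {a, d, e}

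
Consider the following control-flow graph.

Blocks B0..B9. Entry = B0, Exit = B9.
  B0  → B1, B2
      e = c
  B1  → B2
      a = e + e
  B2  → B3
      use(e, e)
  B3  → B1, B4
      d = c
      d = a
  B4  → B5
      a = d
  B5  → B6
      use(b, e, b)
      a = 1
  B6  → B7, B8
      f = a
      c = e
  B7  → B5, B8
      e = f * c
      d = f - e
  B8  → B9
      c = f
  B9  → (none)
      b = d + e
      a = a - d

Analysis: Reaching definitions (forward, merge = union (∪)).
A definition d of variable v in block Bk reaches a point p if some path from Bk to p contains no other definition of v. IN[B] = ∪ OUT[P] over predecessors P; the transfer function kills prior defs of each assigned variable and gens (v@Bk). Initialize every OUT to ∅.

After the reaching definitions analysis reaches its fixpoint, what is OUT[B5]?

Per-block solution:
  B0: | IN={} | OUT={e@B0}
  B1: | IN={a@B1, d@B3, e@B0} | OUT={a@B1, d@B3, e@B0}
  B2: | IN={a@B1, d@B3, e@B0} | OUT={a@B1, d@B3, e@B0}
  B3: | IN={a@B1, d@B3, e@B0} | OUT={a@B1, d@B3, e@B0}
  B4: | IN={a@B1, d@B3, e@B0} | OUT={a@B4, d@B3, e@B0}
  B5: | IN={a@B4, a@B5, c@B6, d@B3, d@B7, e@B0, e@B7, f@B6} | OUT={a@B5, c@B6, d@B3, d@B7, e@B0, e@B7, f@B6}
  B6: | IN={a@B5, c@B6, d@B3, d@B7, e@B0, e@B7, f@B6} | OUT={a@B5, c@B6, d@B3, d@B7, e@B0, e@B7, f@B6}
  B7: | IN={a@B5, c@B6, d@B3, d@B7, e@B0, e@B7, f@B6} | OUT={a@B5, c@B6, d@B7, e@B7, f@B6}
  B8: | IN={a@B5, c@B6, d@B3, d@B7, e@B0, e@B7, f@B6} | OUT={a@B5, c@B8, d@B3, d@B7, e@B0, e@B7, f@B6}
  B9: | IN={a@B5, c@B8, d@B3, d@B7, e@B0, e@B7, f@B6} | OUT={a@B9, b@B9, c@B8, d@B3, d@B7, e@B0, e@B7, f@B6}

Merge at B5: IN[B5] = OUT[B4] ⊔ OUT[B7] = {a@B4, a@B5, c@B6, d@B3, d@B7, e@B0, e@B7, f@B6}
Applying B5's transfer function to that IN value gives OUT[B5] (row B5 above).

Answer: {a@B5, c@B6, d@B3, d@B7, e@B0, e@B7, f@B6}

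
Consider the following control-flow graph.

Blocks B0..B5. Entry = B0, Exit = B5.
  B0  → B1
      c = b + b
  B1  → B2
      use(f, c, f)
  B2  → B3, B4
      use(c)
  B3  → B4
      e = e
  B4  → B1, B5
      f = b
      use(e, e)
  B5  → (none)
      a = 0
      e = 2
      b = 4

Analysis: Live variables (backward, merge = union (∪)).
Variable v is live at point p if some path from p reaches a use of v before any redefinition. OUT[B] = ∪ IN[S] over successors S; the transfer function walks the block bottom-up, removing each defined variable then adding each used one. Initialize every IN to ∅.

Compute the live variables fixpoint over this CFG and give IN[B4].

Fixpoint table:
  B0:   IN={b, e, f}   OUT={b, c, e, f}
  B1:   IN={b, c, e, f}   OUT={b, c, e}
  B2:   IN={b, c, e}   OUT={b, c, e}
  B3:   IN={b, c, e}   OUT={b, c, e}
  B4:   IN={b, c, e}   OUT={b, c, e, f}
  B5:   IN={}   OUT={}

Merge at B4: OUT[B4] = IN[B1] ⊔ IN[B5] = {b, c, e, f}
Applying B4's transfer function to that OUT value gives IN[B4] (row B4 above).

Answer: {b, c, e}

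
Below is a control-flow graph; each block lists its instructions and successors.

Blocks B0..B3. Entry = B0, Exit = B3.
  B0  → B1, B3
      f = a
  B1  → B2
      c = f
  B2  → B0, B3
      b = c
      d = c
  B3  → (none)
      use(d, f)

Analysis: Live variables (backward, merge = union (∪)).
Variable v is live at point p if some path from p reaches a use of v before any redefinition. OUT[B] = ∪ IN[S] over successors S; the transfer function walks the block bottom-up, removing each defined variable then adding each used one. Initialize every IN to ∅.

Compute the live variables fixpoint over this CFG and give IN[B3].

Answer: {d, f}

Trace:
Converged values:
  B0:   IN={a, d}   OUT={a, d, f}
  B1:   IN={a, f}   OUT={a, c, f}
  B2:   IN={a, c, f}   OUT={a, d, f}
  B3:   IN={d, f}   OUT={}

B3 is the boundary node: OUT[B3] = {}
Applying B3's transfer function to that OUT value gives IN[B3] (row B3 above).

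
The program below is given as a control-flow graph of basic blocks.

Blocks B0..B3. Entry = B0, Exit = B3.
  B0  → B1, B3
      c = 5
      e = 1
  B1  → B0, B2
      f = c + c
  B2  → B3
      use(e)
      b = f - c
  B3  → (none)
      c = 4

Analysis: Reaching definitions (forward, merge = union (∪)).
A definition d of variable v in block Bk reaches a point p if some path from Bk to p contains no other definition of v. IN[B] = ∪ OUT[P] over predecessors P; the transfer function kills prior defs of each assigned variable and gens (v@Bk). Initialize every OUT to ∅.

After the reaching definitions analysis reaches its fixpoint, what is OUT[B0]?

Answer: {c@B0, e@B0, f@B1}

Working:
Converged values:
  B0:  IN={c@B0, e@B0, f@B1}  OUT={c@B0, e@B0, f@B1}
  B1:  IN={c@B0, e@B0, f@B1}  OUT={c@B0, e@B0, f@B1}
  B2:  IN={c@B0, e@B0, f@B1}  OUT={b@B2, c@B0, e@B0, f@B1}
  B3:  IN={b@B2, c@B0, e@B0, f@B1}  OUT={b@B2, c@B3, e@B0, f@B1}

Merge at B0 (entry node, so the boundary value {} is joined with the incoming edge(s)): IN[B0] = {} ⊔ OUT[B1] = {c@B0, e@B0, f@B1}
Applying B0's transfer function to that IN value gives OUT[B0] (row B0 above).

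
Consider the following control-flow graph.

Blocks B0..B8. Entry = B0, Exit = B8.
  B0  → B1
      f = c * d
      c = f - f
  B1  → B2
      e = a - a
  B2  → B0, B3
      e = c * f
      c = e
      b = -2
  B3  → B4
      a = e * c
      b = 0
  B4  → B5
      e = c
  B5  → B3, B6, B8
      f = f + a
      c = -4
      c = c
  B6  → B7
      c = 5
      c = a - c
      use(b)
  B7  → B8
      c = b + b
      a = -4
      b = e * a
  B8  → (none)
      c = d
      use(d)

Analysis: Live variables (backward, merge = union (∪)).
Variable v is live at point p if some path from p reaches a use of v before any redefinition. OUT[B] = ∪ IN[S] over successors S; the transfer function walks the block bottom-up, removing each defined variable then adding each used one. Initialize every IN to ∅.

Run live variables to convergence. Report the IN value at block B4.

Answer: {a, b, c, d, f}

Trace:
Per-block solution:
  B0: | IN={a, c, d} | OUT={a, c, d, f}
  B1: | IN={a, c, d, f} | OUT={a, c, d, f}
  B2: | IN={a, c, d, f} | OUT={a, c, d, e, f}
  B3: | IN={c, d, e, f} | OUT={a, b, c, d, f}
  B4: | IN={a, b, c, d, f} | OUT={a, b, d, e, f}
  B5: | IN={a, b, d, e, f} | OUT={a, b, c, d, e, f}
  B6: | IN={a, b, d, e} | OUT={b, d, e}
  B7: | IN={b, d, e} | OUT={d}
  B8: | IN={d} | OUT={}

Merge at B4: OUT[B4] = IN[B5] = {a, b, d, e, f}
Applying B4's transfer function to that OUT value gives IN[B4] (row B4 above).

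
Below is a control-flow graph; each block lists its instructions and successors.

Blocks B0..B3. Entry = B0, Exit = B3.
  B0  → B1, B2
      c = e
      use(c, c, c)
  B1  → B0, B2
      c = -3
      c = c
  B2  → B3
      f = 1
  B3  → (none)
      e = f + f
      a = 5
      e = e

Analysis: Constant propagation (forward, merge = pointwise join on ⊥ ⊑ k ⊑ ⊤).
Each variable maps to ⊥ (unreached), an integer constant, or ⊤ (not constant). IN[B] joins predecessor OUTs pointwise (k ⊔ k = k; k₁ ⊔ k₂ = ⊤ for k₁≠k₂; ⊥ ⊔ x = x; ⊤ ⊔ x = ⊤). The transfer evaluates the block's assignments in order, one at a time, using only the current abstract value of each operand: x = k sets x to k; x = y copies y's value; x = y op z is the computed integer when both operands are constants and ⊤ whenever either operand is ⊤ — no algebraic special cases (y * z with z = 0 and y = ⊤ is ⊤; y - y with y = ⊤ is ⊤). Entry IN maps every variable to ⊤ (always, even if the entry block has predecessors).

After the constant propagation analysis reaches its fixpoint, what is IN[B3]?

Per-block solution:
  B0:   IN=(all ⊤)   OUT=(all ⊤)
  B1:   IN=(all ⊤)   OUT={c:-3; rest ⊤}
  B2:   IN=(all ⊤)   OUT={f:1; rest ⊤}
  B3:   IN={f:1; rest ⊤}   OUT={a:5, e:2, f:1; rest ⊤}

Merge at B3: IN[B3] = OUT[B2] = {a: ⊤, b: ⊤, c: ⊤, d: ⊤, e: ⊤, f: 1}

Answer: {a: ⊤, b: ⊤, c: ⊤, d: ⊤, e: ⊤, f: 1}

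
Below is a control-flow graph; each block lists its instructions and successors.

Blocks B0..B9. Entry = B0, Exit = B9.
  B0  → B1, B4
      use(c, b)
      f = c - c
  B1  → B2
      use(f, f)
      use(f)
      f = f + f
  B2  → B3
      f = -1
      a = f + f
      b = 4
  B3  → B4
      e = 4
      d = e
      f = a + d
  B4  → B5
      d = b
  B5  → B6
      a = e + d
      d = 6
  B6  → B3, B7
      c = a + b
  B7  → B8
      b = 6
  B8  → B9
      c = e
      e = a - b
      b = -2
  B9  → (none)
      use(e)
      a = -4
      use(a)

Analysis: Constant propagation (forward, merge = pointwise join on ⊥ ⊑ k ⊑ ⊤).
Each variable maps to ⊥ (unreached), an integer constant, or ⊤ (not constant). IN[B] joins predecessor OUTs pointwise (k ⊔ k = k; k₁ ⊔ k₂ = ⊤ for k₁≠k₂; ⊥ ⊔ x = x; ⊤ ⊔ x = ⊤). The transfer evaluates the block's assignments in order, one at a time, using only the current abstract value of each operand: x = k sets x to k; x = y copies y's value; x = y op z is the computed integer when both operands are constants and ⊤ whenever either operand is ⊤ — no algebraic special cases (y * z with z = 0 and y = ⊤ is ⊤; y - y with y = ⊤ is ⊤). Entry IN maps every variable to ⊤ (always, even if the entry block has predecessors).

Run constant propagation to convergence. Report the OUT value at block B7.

Per-block solution:
  B0:   IN=(all ⊤)   OUT=(all ⊤)
  B1:   IN=(all ⊤)   OUT=(all ⊤)
  B2:   IN=(all ⊤)   OUT={a:-2, b:4, f:-1; rest ⊤}
  B3:   IN=(all ⊤)   OUT={d:4, e:4; rest ⊤}
  B4:   IN=(all ⊤)   OUT=(all ⊤)
  B5:   IN=(all ⊤)   OUT={d:6; rest ⊤}
  B6:   IN={d:6; rest ⊤}   OUT={d:6; rest ⊤}
  B7:   IN={d:6; rest ⊤}   OUT={b:6, d:6; rest ⊤}
  B8:   IN={b:6, d:6; rest ⊤}   OUT={b:-2, d:6; rest ⊤}
  B9:   IN={b:-2, d:6; rest ⊤}   OUT={a:-4, b:-2, d:6; rest ⊤}

Merge at B7: IN[B7] = OUT[B6] = {a: ⊤, b: ⊤, c: ⊤, d: 6, e: ⊤, f: ⊤}
Applying B7's transfer function to that IN value gives OUT[B7] (row B7 above).

Answer: {a: ⊤, b: 6, c: ⊤, d: 6, e: ⊤, f: ⊤}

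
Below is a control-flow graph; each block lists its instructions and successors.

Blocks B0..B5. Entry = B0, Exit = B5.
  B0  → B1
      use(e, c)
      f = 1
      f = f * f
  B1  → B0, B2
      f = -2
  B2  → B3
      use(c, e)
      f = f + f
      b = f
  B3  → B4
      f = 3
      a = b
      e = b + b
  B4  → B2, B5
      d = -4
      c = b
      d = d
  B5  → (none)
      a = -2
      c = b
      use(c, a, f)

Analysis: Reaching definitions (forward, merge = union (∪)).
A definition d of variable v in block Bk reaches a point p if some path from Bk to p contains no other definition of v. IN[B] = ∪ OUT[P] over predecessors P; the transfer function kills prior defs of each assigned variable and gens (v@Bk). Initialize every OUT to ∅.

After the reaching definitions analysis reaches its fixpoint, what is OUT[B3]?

Converged values:
  B0:   IN={f@B1}   OUT={f@B0}
  B1:   IN={f@B0}   OUT={f@B1}
  B2:   IN={a@B3, b@B2, c@B4, d@B4, e@B3, f@B1, f@B3}   OUT={a@B3, b@B2, c@B4, d@B4, e@B3, f@B2}
  B3:   IN={a@B3, b@B2, c@B4, d@B4, e@B3, f@B2}   OUT={a@B3, b@B2, c@B4, d@B4, e@B3, f@B3}
  B4:   IN={a@B3, b@B2, c@B4, d@B4, e@B3, f@B3}   OUT={a@B3, b@B2, c@B4, d@B4, e@B3, f@B3}
  B5:   IN={a@B3, b@B2, c@B4, d@B4, e@B3, f@B3}   OUT={a@B5, b@B2, c@B5, d@B4, e@B3, f@B3}

Merge at B3: IN[B3] = OUT[B2] = {a@B3, b@B2, c@B4, d@B4, e@B3, f@B2}
Applying B3's transfer function to that IN value gives OUT[B3] (row B3 above).

Answer: {a@B3, b@B2, c@B4, d@B4, e@B3, f@B3}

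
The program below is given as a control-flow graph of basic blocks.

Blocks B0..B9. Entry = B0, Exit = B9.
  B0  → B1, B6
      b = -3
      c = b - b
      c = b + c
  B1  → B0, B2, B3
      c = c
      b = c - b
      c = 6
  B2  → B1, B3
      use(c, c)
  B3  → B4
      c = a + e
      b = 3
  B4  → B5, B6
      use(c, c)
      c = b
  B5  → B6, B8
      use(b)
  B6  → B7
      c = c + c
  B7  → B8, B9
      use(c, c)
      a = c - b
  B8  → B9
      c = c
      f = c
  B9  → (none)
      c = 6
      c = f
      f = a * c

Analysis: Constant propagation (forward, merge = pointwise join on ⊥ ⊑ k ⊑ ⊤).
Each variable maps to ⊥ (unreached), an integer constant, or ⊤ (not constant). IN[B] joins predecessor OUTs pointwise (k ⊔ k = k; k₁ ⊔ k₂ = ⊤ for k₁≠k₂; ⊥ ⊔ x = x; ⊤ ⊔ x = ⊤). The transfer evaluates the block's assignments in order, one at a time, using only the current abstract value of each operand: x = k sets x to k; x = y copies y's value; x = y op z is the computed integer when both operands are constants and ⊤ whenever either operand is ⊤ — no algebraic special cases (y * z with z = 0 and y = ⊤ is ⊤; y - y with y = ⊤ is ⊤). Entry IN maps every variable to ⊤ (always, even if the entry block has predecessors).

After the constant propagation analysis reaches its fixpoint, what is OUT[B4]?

Converged values:
  B0:  IN=(all ⊤)  OUT={b:-3, c:-3; rest ⊤}
  B1:  IN=(all ⊤)  OUT={c:6; rest ⊤}
  B2:  IN={c:6; rest ⊤}  OUT={c:6; rest ⊤}
  B3:  IN={c:6; rest ⊤}  OUT={b:3; rest ⊤}
  B4:  IN={b:3; rest ⊤}  OUT={b:3, c:3; rest ⊤}
  B5:  IN={b:3, c:3; rest ⊤}  OUT={b:3, c:3; rest ⊤}
  B6:  IN=(all ⊤)  OUT=(all ⊤)
  B7:  IN=(all ⊤)  OUT=(all ⊤)
  B8:  IN=(all ⊤)  OUT=(all ⊤)
  B9:  IN=(all ⊤)  OUT=(all ⊤)

Merge at B4: IN[B4] = OUT[B3] = {a: ⊤, b: 3, c: ⊤, d: ⊤, e: ⊤, f: ⊤}
Applying B4's transfer function to that IN value gives OUT[B4] (row B4 above).

Answer: {a: ⊤, b: 3, c: 3, d: ⊤, e: ⊤, f: ⊤}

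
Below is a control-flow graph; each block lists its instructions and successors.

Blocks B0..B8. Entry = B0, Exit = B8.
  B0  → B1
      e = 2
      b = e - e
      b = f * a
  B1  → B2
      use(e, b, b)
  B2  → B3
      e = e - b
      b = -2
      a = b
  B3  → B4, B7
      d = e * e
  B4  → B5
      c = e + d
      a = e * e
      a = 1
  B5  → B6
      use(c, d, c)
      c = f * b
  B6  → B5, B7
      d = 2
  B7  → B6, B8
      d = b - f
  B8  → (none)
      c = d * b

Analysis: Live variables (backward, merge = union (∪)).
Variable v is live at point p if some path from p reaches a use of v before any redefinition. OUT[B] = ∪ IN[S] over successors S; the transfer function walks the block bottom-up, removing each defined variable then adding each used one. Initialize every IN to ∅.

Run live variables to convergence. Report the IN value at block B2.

Answer: {b, c, e, f}

Derivation:
Fixpoint table:
  B0: | IN={a, c, f} | OUT={b, c, e, f}
  B1: | IN={b, c, e, f} | OUT={b, c, e, f}
  B2: | IN={b, c, e, f} | OUT={b, c, e, f}
  B3: | IN={b, c, e, f} | OUT={b, c, d, e, f}
  B4: | IN={b, d, e, f} | OUT={b, c, d, f}
  B5: | IN={b, c, d, f} | OUT={b, c, f}
  B6: | IN={b, c, f} | OUT={b, c, d, f}
  B7: | IN={b, c, f} | OUT={b, c, d, f}
  B8: | IN={b, d} | OUT={}

Merge at B2: OUT[B2] = IN[B3] = {b, c, e, f}
Applying B2's transfer function to that OUT value gives IN[B2] (row B2 above).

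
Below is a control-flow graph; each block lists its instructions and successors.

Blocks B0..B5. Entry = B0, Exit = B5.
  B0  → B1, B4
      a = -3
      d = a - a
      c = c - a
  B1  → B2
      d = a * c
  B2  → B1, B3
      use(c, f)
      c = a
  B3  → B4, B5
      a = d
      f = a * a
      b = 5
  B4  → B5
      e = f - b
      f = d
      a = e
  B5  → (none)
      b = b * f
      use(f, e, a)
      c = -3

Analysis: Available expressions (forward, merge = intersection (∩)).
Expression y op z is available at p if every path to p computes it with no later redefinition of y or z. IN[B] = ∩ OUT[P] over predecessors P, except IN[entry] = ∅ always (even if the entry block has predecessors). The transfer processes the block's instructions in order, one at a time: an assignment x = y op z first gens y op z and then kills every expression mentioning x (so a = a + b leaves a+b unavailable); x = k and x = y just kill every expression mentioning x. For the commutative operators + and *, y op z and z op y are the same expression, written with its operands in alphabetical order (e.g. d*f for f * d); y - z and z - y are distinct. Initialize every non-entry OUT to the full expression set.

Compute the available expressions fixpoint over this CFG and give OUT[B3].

Answer: {a*a}

Working:
Per-block solution:
  B0: | IN={} | OUT={a-a}
  B1: | IN={a-a} | OUT={a*c, a-a}
  B2: | IN={a*c, a-a} | OUT={a-a}
  B3: | IN={a-a} | OUT={a*a}
  B4: | IN={} | OUT={}
  B5: | IN={} | OUT={}

Merge at B3: IN[B3] = OUT[B2] = {a-a}
Applying B3's transfer function to that IN value gives OUT[B3] (row B3 above).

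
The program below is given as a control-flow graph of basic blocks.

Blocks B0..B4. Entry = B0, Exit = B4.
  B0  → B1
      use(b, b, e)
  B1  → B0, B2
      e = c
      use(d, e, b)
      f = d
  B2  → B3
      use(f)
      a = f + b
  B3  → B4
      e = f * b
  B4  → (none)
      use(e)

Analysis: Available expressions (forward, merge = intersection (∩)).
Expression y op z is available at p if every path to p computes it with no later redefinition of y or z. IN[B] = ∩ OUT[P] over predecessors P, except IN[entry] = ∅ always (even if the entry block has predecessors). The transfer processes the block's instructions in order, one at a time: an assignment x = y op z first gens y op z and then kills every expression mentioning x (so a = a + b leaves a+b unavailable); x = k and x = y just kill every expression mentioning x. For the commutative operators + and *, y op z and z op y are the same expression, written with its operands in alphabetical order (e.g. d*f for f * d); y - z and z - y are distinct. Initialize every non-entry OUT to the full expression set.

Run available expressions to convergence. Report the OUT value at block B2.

Fixpoint table:
  B0: | IN={} | OUT={}
  B1: | IN={} | OUT={}
  B2: | IN={} | OUT={b+f}
  B3: | IN={b+f} | OUT={b*f, b+f}
  B4: | IN={b*f, b+f} | OUT={b*f, b+f}

Merge at B2: IN[B2] = OUT[B1] = {}
Applying B2's transfer function to that IN value gives OUT[B2] (row B2 above).

Answer: {b+f}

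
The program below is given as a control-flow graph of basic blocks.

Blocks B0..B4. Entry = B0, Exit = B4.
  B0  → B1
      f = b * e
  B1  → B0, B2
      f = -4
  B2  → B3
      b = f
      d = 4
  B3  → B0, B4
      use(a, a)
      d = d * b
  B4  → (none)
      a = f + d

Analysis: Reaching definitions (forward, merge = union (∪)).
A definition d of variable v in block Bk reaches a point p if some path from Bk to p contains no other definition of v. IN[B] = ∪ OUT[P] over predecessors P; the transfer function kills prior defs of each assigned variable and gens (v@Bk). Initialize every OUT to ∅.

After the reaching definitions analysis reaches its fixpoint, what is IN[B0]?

Answer: {b@B2, d@B3, f@B1}

Derivation:
Converged values:
  B0: | IN={b@B2, d@B3, f@B1} | OUT={b@B2, d@B3, f@B0}
  B1: | IN={b@B2, d@B3, f@B0} | OUT={b@B2, d@B3, f@B1}
  B2: | IN={b@B2, d@B3, f@B1} | OUT={b@B2, d@B2, f@B1}
  B3: | IN={b@B2, d@B2, f@B1} | OUT={b@B2, d@B3, f@B1}
  B4: | IN={b@B2, d@B3, f@B1} | OUT={a@B4, b@B2, d@B3, f@B1}

Merge at B0 (entry node, so the boundary value {} is joined with the incoming edge(s)): IN[B0] = {} ⊔ OUT[B1] ⊔ OUT[B3] = {b@B2, d@B3, f@B1}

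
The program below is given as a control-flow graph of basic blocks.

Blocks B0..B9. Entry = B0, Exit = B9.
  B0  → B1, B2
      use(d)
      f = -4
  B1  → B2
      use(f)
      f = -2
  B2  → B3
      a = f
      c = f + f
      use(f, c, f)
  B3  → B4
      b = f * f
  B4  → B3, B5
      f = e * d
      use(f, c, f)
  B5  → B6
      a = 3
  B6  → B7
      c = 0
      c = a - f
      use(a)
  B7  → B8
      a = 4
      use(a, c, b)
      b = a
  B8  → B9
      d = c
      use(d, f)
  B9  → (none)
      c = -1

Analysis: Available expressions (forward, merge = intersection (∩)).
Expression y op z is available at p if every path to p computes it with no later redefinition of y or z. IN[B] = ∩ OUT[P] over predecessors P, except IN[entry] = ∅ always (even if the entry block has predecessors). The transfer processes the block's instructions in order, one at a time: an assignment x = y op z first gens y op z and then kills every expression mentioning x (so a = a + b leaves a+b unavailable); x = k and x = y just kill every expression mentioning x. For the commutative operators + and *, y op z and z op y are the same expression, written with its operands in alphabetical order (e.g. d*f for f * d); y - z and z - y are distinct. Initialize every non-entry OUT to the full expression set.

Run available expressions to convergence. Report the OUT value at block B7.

Per-block solution:
  B0: | IN={} | OUT={}
  B1: | IN={} | OUT={}
  B2: | IN={} | OUT={f+f}
  B3: | IN={} | OUT={f*f}
  B4: | IN={f*f} | OUT={d*e}
  B5: | IN={d*e} | OUT={d*e}
  B6: | IN={d*e} | OUT={a-f, d*e}
  B7: | IN={a-f, d*e} | OUT={d*e}
  B8: | IN={d*e} | OUT={}
  B9: | IN={} | OUT={}

Merge at B7: IN[B7] = OUT[B6] = {a-f, d*e}
Applying B7's transfer function to that IN value gives OUT[B7] (row B7 above).

Answer: {d*e}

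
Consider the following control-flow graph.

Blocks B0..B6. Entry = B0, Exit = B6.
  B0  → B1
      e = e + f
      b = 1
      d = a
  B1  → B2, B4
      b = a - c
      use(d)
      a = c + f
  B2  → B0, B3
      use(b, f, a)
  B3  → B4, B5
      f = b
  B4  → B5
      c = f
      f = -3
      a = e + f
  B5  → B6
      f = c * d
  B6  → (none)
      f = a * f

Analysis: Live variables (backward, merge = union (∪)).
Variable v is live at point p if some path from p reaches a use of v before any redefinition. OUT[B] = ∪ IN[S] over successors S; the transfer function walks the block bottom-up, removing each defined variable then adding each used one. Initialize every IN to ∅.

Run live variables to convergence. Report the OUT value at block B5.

Converged values:
  B0: | IN={a, c, e, f} | OUT={a, c, d, e, f}
  B1: | IN={a, c, d, e, f} | OUT={a, b, c, d, e, f}
  B2: | IN={a, b, c, d, e, f} | OUT={a, b, c, d, e, f}
  B3: | IN={a, b, c, d, e} | OUT={a, c, d, e, f}
  B4: | IN={d, e, f} | OUT={a, c, d}
  B5: | IN={a, c, d} | OUT={a, f}
  B6: | IN={a, f} | OUT={}

Merge at B5: OUT[B5] = IN[B6] = {a, f}

Answer: {a, f}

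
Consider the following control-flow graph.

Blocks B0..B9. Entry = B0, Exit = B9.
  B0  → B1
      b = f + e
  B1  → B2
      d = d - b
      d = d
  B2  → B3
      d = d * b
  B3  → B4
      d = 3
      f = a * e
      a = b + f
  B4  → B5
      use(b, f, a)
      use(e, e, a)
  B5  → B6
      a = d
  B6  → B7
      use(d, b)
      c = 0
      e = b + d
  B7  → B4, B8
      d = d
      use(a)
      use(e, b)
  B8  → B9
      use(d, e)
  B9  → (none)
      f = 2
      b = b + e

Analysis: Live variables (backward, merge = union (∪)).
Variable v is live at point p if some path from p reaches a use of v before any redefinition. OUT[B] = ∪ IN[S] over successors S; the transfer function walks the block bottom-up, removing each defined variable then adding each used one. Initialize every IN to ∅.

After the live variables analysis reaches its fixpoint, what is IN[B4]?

Per-block solution:
  B0: | IN={a, d, e, f} | OUT={a, b, d, e}
  B1: | IN={a, b, d, e} | OUT={a, b, d, e}
  B2: | IN={a, b, d, e} | OUT={a, b, e}
  B3: | IN={a, b, e} | OUT={a, b, d, e, f}
  B4: | IN={a, b, d, e, f} | OUT={b, d, f}
  B5: | IN={b, d, f} | OUT={a, b, d, f}
  B6: | IN={a, b, d, f} | OUT={a, b, d, e, f}
  B7: | IN={a, b, d, e, f} | OUT={a, b, d, e, f}
  B8: | IN={b, d, e} | OUT={b, e}
  B9: | IN={b, e} | OUT={}

Merge at B4: OUT[B4] = IN[B5] = {b, d, f}
Applying B4's transfer function to that OUT value gives IN[B4] (row B4 above).

Answer: {a, b, d, e, f}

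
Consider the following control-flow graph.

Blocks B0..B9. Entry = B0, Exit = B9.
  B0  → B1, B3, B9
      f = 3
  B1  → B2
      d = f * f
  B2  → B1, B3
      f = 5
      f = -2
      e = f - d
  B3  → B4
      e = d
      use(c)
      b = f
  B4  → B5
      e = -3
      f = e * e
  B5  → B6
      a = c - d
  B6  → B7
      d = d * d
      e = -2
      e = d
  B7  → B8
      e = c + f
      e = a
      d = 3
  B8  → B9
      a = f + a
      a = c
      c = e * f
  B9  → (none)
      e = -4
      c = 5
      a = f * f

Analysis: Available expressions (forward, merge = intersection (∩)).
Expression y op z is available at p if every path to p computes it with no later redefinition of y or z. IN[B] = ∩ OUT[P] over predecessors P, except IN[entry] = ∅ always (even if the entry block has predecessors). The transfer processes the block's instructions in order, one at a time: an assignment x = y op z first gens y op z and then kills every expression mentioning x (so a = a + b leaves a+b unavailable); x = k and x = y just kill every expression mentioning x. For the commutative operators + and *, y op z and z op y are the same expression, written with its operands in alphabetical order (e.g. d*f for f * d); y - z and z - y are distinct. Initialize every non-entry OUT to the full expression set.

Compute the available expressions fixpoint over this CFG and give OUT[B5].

Fixpoint table:
  B0:  IN={}  OUT={}
  B1:  IN={}  OUT={f*f}
  B2:  IN={f*f}  OUT={f-d}
  B3:  IN={}  OUT={}
  B4:  IN={}  OUT={e*e}
  B5:  IN={e*e}  OUT={c-d, e*e}
  B6:  IN={c-d, e*e}  OUT={}
  B7:  IN={}  OUT={c+f}
  B8:  IN={c+f}  OUT={e*f}
  B9:  IN={}  OUT={f*f}

Merge at B5: IN[B5] = OUT[B4] = {e*e}
Applying B5's transfer function to that IN value gives OUT[B5] (row B5 above).

Answer: {c-d, e*e}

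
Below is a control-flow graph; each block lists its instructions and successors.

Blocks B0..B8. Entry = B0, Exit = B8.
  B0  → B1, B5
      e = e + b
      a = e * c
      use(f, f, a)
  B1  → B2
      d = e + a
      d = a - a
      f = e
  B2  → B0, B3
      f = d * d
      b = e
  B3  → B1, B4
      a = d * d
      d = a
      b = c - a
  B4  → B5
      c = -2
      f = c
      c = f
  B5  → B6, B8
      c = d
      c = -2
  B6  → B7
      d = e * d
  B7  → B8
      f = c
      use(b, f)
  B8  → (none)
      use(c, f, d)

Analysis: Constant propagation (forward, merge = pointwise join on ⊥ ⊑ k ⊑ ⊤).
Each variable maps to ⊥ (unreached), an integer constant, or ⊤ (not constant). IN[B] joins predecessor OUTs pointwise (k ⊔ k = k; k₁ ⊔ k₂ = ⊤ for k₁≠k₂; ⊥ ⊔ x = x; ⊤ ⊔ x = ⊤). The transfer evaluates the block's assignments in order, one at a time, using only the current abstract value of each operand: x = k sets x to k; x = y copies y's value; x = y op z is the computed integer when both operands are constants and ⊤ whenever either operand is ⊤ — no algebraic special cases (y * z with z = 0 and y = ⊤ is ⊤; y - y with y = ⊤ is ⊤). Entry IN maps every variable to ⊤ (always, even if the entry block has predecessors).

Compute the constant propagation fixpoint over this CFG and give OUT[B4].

Answer: {a: ⊤, b: ⊤, c: -2, d: ⊤, e: ⊤, f: -2}

Working:
Converged values:
  B0: | IN=(all ⊤) | OUT=(all ⊤)
  B1: | IN=(all ⊤) | OUT=(all ⊤)
  B2: | IN=(all ⊤) | OUT=(all ⊤)
  B3: | IN=(all ⊤) | OUT=(all ⊤)
  B4: | IN=(all ⊤) | OUT={c:-2, f:-2; rest ⊤}
  B5: | IN=(all ⊤) | OUT={c:-2; rest ⊤}
  B6: | IN={c:-2; rest ⊤} | OUT={c:-2; rest ⊤}
  B7: | IN={c:-2; rest ⊤} | OUT={c:-2, f:-2; rest ⊤}
  B8: | IN={c:-2; rest ⊤} | OUT={c:-2; rest ⊤}

Merge at B4: IN[B4] = OUT[B3] = {a: ⊤, b: ⊤, c: ⊤, d: ⊤, e: ⊤, f: ⊤}
Applying B4's transfer function to that IN value gives OUT[B4] (row B4 above).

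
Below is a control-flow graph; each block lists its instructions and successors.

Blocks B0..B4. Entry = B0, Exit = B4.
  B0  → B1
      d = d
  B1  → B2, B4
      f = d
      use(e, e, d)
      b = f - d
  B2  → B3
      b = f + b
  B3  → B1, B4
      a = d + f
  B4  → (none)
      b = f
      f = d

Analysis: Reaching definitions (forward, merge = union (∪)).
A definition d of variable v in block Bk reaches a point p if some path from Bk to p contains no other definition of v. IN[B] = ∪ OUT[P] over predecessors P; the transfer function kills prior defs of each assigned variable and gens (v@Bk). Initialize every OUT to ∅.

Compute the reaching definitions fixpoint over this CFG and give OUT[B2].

Converged values:
  B0: | IN={} | OUT={d@B0}
  B1: | IN={a@B3, b@B2, d@B0, f@B1} | OUT={a@B3, b@B1, d@B0, f@B1}
  B2: | IN={a@B3, b@B1, d@B0, f@B1} | OUT={a@B3, b@B2, d@B0, f@B1}
  B3: | IN={a@B3, b@B2, d@B0, f@B1} | OUT={a@B3, b@B2, d@B0, f@B1}
  B4: | IN={a@B3, b@B1, b@B2, d@B0, f@B1} | OUT={a@B3, b@B4, d@B0, f@B4}

Merge at B2: IN[B2] = OUT[B1] = {a@B3, b@B1, d@B0, f@B1}
Applying B2's transfer function to that IN value gives OUT[B2] (row B2 above).

Answer: {a@B3, b@B2, d@B0, f@B1}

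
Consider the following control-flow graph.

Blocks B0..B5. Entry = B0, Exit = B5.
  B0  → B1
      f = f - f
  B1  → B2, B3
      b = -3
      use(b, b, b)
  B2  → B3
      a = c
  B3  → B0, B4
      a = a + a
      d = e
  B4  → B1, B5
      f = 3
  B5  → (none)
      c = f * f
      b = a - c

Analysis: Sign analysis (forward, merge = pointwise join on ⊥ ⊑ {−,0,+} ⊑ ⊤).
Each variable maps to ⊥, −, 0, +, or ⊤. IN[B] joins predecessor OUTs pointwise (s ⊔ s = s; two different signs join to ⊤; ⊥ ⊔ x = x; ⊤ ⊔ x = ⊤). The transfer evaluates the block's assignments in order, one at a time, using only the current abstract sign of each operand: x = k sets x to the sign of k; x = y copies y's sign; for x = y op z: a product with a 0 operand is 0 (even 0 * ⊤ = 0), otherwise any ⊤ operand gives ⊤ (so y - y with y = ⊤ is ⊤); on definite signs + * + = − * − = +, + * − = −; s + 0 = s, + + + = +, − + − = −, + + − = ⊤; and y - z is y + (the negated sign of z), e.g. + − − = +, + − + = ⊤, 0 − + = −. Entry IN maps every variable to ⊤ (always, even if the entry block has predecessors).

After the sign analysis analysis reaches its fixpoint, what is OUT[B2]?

Answer: {a: ⊤, b: -, c: ⊤, d: ⊤, e: ⊤, f: ⊤}

Derivation:
Per-block solution:
  B0:   IN=(all ⊤)   OUT=(all ⊤)
  B1:   IN=(all ⊤)   OUT={b:-; rest ⊤}
  B2:   IN={b:-; rest ⊤}   OUT={b:-; rest ⊤}
  B3:   IN={b:-; rest ⊤}   OUT={b:-; rest ⊤}
  B4:   IN={b:-; rest ⊤}   OUT={b:-, f:+; rest ⊤}
  B5:   IN={b:-, f:+; rest ⊤}   OUT={c:+, f:+; rest ⊤}

Merge at B2: IN[B2] = OUT[B1] = {a: ⊤, b: -, c: ⊤, d: ⊤, e: ⊤, f: ⊤}
Applying B2's transfer function to that IN value gives OUT[B2] (row B2 above).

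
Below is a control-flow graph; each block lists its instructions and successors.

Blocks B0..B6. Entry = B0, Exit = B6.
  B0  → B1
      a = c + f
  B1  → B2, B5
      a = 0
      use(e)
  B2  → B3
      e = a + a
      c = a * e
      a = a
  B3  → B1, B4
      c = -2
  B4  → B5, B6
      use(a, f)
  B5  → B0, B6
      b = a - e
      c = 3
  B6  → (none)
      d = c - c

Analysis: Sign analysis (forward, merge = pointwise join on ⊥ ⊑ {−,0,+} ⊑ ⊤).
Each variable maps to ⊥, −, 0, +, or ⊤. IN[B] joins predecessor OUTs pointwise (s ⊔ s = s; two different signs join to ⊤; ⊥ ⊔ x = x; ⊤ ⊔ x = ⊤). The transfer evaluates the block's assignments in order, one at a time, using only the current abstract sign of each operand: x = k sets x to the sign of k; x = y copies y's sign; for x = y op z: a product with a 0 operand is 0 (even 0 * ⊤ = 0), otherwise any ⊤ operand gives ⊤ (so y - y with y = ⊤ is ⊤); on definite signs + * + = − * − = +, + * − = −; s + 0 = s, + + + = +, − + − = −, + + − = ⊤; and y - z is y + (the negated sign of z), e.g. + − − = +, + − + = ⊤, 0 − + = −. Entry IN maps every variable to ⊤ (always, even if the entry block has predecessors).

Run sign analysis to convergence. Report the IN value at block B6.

Per-block solution:
  B0:   IN=(all ⊤)   OUT=(all ⊤)
  B1:   IN=(all ⊤)   OUT={a:0; rest ⊤}
  B2:   IN={a:0; rest ⊤}   OUT={a:0, c:0, e:0; rest ⊤}
  B3:   IN={a:0, c:0, e:0; rest ⊤}   OUT={a:0, c:-, e:0; rest ⊤}
  B4:   IN={a:0, c:-, e:0; rest ⊤}   OUT={a:0, c:-, e:0; rest ⊤}
  B5:   IN={a:0; rest ⊤}   OUT={a:0, c:+; rest ⊤}
  B6:   IN={a:0; rest ⊤}   OUT={a:0; rest ⊤}

Merge at B6: IN[B6] = OUT[B4] ⊔ OUT[B5] = {a: 0, b: ⊤, c: ⊤, d: ⊤, e: ⊤, f: ⊤}

Answer: {a: 0, b: ⊤, c: ⊤, d: ⊤, e: ⊤, f: ⊤}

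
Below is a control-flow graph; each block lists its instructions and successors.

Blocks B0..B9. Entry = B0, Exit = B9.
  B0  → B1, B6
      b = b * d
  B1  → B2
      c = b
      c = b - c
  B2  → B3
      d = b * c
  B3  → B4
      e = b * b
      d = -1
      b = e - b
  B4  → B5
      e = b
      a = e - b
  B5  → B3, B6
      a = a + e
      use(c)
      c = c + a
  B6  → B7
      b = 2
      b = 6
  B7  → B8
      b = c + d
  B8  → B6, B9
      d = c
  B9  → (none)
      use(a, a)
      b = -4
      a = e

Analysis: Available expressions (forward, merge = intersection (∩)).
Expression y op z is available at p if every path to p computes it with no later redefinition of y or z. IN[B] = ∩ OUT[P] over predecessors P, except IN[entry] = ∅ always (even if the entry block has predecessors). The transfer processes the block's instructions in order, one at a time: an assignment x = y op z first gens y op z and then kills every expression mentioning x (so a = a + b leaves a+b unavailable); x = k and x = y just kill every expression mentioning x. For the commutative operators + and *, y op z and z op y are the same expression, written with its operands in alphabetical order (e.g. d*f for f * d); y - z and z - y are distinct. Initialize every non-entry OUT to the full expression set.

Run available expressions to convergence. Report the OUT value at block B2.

Per-block solution:
  B0:   IN={}   OUT={}
  B1:   IN={}   OUT={}
  B2:   IN={}   OUT={b*c}
  B3:   IN={}   OUT={}
  B4:   IN={}   OUT={e-b}
  B5:   IN={e-b}   OUT={e-b}
  B6:   IN={}   OUT={}
  B7:   IN={}   OUT={c+d}
  B8:   IN={c+d}   OUT={}
  B9:   IN={}   OUT={}

Merge at B2: IN[B2] = OUT[B1] = {}
Applying B2's transfer function to that IN value gives OUT[B2] (row B2 above).

Answer: {b*c}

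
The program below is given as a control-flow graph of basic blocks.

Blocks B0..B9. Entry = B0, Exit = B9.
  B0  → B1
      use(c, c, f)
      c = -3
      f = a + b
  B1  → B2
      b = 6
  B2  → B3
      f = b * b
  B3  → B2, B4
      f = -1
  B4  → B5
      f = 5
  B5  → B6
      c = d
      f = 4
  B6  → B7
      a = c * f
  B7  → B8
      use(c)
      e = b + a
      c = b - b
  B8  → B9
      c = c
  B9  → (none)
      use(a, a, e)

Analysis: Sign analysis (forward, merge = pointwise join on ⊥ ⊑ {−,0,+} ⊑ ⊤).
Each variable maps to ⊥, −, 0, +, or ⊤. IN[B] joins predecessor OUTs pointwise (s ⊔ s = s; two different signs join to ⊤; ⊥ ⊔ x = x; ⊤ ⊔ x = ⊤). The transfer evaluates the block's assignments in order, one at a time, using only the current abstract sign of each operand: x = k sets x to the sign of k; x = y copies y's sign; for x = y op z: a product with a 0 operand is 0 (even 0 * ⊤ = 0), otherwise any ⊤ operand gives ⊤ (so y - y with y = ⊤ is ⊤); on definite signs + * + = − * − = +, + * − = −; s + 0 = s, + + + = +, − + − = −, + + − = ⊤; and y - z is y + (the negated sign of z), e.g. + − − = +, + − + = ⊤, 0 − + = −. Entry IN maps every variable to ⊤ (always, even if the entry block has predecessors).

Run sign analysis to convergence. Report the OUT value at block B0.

Answer: {a: ⊤, b: ⊤, c: -, d: ⊤, e: ⊤, f: ⊤}

Derivation:
Fixpoint table:
  B0:  IN=(all ⊤)  OUT={c:-; rest ⊤}
  B1:  IN={c:-; rest ⊤}  OUT={b:+, c:-; rest ⊤}
  B2:  IN={b:+, c:-; rest ⊤}  OUT={b:+, c:-, f:+; rest ⊤}
  B3:  IN={b:+, c:-, f:+; rest ⊤}  OUT={b:+, c:-, f:-; rest ⊤}
  B4:  IN={b:+, c:-, f:-; rest ⊤}  OUT={b:+, c:-, f:+; rest ⊤}
  B5:  IN={b:+, c:-, f:+; rest ⊤}  OUT={b:+, f:+; rest ⊤}
  B6:  IN={b:+, f:+; rest ⊤}  OUT={b:+, f:+; rest ⊤}
  B7:  IN={b:+, f:+; rest ⊤}  OUT={b:+, f:+; rest ⊤}
  B8:  IN={b:+, f:+; rest ⊤}  OUT={b:+, f:+; rest ⊤}
  B9:  IN={b:+, f:+; rest ⊤}  OUT={b:+, f:+; rest ⊤}

B0 is the boundary node: IN[B0] = {a: ⊤, b: ⊤, c: ⊤, d: ⊤, e: ⊤, f: ⊤}
Applying B0's transfer function to that IN value gives OUT[B0] (row B0 above).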